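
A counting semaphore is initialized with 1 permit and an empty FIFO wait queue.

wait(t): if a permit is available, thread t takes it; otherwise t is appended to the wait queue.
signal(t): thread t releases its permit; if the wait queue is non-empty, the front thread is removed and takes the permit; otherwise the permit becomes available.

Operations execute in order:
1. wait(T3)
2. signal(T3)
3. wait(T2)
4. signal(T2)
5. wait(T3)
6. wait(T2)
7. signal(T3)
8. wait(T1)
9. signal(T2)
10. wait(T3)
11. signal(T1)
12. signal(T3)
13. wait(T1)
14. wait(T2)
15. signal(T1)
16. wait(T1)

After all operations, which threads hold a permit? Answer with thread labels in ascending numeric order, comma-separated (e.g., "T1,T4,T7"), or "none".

Step 1: wait(T3) -> count=0 queue=[] holders={T3}
Step 2: signal(T3) -> count=1 queue=[] holders={none}
Step 3: wait(T2) -> count=0 queue=[] holders={T2}
Step 4: signal(T2) -> count=1 queue=[] holders={none}
Step 5: wait(T3) -> count=0 queue=[] holders={T3}
Step 6: wait(T2) -> count=0 queue=[T2] holders={T3}
Step 7: signal(T3) -> count=0 queue=[] holders={T2}
Step 8: wait(T1) -> count=0 queue=[T1] holders={T2}
Step 9: signal(T2) -> count=0 queue=[] holders={T1}
Step 10: wait(T3) -> count=0 queue=[T3] holders={T1}
Step 11: signal(T1) -> count=0 queue=[] holders={T3}
Step 12: signal(T3) -> count=1 queue=[] holders={none}
Step 13: wait(T1) -> count=0 queue=[] holders={T1}
Step 14: wait(T2) -> count=0 queue=[T2] holders={T1}
Step 15: signal(T1) -> count=0 queue=[] holders={T2}
Step 16: wait(T1) -> count=0 queue=[T1] holders={T2}
Final holders: T2

Answer: T2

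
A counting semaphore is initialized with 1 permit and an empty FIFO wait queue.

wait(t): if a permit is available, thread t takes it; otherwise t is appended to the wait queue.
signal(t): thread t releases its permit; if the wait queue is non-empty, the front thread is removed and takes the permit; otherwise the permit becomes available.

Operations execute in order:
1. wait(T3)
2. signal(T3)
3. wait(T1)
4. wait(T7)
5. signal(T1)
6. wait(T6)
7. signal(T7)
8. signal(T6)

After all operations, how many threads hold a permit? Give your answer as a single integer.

Step 1: wait(T3) -> count=0 queue=[] holders={T3}
Step 2: signal(T3) -> count=1 queue=[] holders={none}
Step 3: wait(T1) -> count=0 queue=[] holders={T1}
Step 4: wait(T7) -> count=0 queue=[T7] holders={T1}
Step 5: signal(T1) -> count=0 queue=[] holders={T7}
Step 6: wait(T6) -> count=0 queue=[T6] holders={T7}
Step 7: signal(T7) -> count=0 queue=[] holders={T6}
Step 8: signal(T6) -> count=1 queue=[] holders={none}
Final holders: {none} -> 0 thread(s)

Answer: 0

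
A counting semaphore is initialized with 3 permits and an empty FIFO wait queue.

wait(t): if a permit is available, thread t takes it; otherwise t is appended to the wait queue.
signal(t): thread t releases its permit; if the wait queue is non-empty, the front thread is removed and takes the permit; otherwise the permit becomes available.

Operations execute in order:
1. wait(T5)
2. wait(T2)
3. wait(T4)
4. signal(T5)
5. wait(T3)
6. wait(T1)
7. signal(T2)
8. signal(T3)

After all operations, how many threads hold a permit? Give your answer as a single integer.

Answer: 2

Derivation:
Step 1: wait(T5) -> count=2 queue=[] holders={T5}
Step 2: wait(T2) -> count=1 queue=[] holders={T2,T5}
Step 3: wait(T4) -> count=0 queue=[] holders={T2,T4,T5}
Step 4: signal(T5) -> count=1 queue=[] holders={T2,T4}
Step 5: wait(T3) -> count=0 queue=[] holders={T2,T3,T4}
Step 6: wait(T1) -> count=0 queue=[T1] holders={T2,T3,T4}
Step 7: signal(T2) -> count=0 queue=[] holders={T1,T3,T4}
Step 8: signal(T3) -> count=1 queue=[] holders={T1,T4}
Final holders: {T1,T4} -> 2 thread(s)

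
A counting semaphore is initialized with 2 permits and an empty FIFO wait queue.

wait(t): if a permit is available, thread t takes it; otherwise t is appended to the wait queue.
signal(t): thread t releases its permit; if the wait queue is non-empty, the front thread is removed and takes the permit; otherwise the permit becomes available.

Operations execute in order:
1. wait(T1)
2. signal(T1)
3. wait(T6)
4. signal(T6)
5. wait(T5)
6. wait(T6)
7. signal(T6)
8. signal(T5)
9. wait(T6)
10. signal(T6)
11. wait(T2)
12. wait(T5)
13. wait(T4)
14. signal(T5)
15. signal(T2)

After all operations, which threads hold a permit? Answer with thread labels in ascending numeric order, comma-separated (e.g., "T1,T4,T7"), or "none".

Answer: T4

Derivation:
Step 1: wait(T1) -> count=1 queue=[] holders={T1}
Step 2: signal(T1) -> count=2 queue=[] holders={none}
Step 3: wait(T6) -> count=1 queue=[] holders={T6}
Step 4: signal(T6) -> count=2 queue=[] holders={none}
Step 5: wait(T5) -> count=1 queue=[] holders={T5}
Step 6: wait(T6) -> count=0 queue=[] holders={T5,T6}
Step 7: signal(T6) -> count=1 queue=[] holders={T5}
Step 8: signal(T5) -> count=2 queue=[] holders={none}
Step 9: wait(T6) -> count=1 queue=[] holders={T6}
Step 10: signal(T6) -> count=2 queue=[] holders={none}
Step 11: wait(T2) -> count=1 queue=[] holders={T2}
Step 12: wait(T5) -> count=0 queue=[] holders={T2,T5}
Step 13: wait(T4) -> count=0 queue=[T4] holders={T2,T5}
Step 14: signal(T5) -> count=0 queue=[] holders={T2,T4}
Step 15: signal(T2) -> count=1 queue=[] holders={T4}
Final holders: T4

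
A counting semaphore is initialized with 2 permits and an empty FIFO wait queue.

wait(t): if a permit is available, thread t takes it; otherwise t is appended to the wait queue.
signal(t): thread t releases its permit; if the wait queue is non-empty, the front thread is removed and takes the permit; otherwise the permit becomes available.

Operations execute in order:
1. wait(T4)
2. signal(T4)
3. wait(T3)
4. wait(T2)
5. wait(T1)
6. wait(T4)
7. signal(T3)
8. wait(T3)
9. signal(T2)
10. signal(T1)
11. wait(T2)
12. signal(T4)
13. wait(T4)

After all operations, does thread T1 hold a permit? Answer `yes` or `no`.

Answer: no

Derivation:
Step 1: wait(T4) -> count=1 queue=[] holders={T4}
Step 2: signal(T4) -> count=2 queue=[] holders={none}
Step 3: wait(T3) -> count=1 queue=[] holders={T3}
Step 4: wait(T2) -> count=0 queue=[] holders={T2,T3}
Step 5: wait(T1) -> count=0 queue=[T1] holders={T2,T3}
Step 6: wait(T4) -> count=0 queue=[T1,T4] holders={T2,T3}
Step 7: signal(T3) -> count=0 queue=[T4] holders={T1,T2}
Step 8: wait(T3) -> count=0 queue=[T4,T3] holders={T1,T2}
Step 9: signal(T2) -> count=0 queue=[T3] holders={T1,T4}
Step 10: signal(T1) -> count=0 queue=[] holders={T3,T4}
Step 11: wait(T2) -> count=0 queue=[T2] holders={T3,T4}
Step 12: signal(T4) -> count=0 queue=[] holders={T2,T3}
Step 13: wait(T4) -> count=0 queue=[T4] holders={T2,T3}
Final holders: {T2,T3} -> T1 not in holders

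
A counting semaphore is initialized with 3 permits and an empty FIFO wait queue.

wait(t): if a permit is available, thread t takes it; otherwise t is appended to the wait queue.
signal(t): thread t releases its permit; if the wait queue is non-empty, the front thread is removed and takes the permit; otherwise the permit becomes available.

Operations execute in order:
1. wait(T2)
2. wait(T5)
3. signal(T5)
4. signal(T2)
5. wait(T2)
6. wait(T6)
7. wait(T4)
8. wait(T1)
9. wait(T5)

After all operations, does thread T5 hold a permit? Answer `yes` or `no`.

Step 1: wait(T2) -> count=2 queue=[] holders={T2}
Step 2: wait(T5) -> count=1 queue=[] holders={T2,T5}
Step 3: signal(T5) -> count=2 queue=[] holders={T2}
Step 4: signal(T2) -> count=3 queue=[] holders={none}
Step 5: wait(T2) -> count=2 queue=[] holders={T2}
Step 6: wait(T6) -> count=1 queue=[] holders={T2,T6}
Step 7: wait(T4) -> count=0 queue=[] holders={T2,T4,T6}
Step 8: wait(T1) -> count=0 queue=[T1] holders={T2,T4,T6}
Step 9: wait(T5) -> count=0 queue=[T1,T5] holders={T2,T4,T6}
Final holders: {T2,T4,T6} -> T5 not in holders

Answer: no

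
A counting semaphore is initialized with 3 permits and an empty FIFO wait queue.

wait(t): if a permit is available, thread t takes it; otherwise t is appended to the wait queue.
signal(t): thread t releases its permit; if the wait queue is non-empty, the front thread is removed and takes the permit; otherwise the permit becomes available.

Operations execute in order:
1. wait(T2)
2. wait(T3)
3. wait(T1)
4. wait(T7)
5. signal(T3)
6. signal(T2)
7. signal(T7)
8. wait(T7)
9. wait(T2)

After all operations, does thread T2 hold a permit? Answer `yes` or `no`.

Answer: yes

Derivation:
Step 1: wait(T2) -> count=2 queue=[] holders={T2}
Step 2: wait(T3) -> count=1 queue=[] holders={T2,T3}
Step 3: wait(T1) -> count=0 queue=[] holders={T1,T2,T3}
Step 4: wait(T7) -> count=0 queue=[T7] holders={T1,T2,T3}
Step 5: signal(T3) -> count=0 queue=[] holders={T1,T2,T7}
Step 6: signal(T2) -> count=1 queue=[] holders={T1,T7}
Step 7: signal(T7) -> count=2 queue=[] holders={T1}
Step 8: wait(T7) -> count=1 queue=[] holders={T1,T7}
Step 9: wait(T2) -> count=0 queue=[] holders={T1,T2,T7}
Final holders: {T1,T2,T7} -> T2 in holders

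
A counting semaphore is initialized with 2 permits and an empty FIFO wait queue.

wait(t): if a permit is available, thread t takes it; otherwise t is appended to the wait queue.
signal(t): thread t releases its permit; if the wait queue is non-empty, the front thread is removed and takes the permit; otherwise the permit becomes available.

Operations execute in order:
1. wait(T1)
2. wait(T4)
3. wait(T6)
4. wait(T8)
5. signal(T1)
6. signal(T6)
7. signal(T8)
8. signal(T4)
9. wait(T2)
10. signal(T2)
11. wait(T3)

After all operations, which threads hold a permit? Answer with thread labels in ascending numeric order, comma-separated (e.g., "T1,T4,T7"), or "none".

Answer: T3

Derivation:
Step 1: wait(T1) -> count=1 queue=[] holders={T1}
Step 2: wait(T4) -> count=0 queue=[] holders={T1,T4}
Step 3: wait(T6) -> count=0 queue=[T6] holders={T1,T4}
Step 4: wait(T8) -> count=0 queue=[T6,T8] holders={T1,T4}
Step 5: signal(T1) -> count=0 queue=[T8] holders={T4,T6}
Step 6: signal(T6) -> count=0 queue=[] holders={T4,T8}
Step 7: signal(T8) -> count=1 queue=[] holders={T4}
Step 8: signal(T4) -> count=2 queue=[] holders={none}
Step 9: wait(T2) -> count=1 queue=[] holders={T2}
Step 10: signal(T2) -> count=2 queue=[] holders={none}
Step 11: wait(T3) -> count=1 queue=[] holders={T3}
Final holders: T3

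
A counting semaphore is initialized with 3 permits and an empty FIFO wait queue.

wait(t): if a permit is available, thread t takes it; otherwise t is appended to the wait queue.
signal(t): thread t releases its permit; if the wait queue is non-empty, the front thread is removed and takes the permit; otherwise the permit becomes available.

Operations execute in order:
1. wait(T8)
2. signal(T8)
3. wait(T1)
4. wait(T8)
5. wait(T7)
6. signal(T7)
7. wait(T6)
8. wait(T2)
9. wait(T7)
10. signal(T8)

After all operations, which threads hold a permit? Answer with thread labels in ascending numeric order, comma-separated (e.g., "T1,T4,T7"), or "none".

Step 1: wait(T8) -> count=2 queue=[] holders={T8}
Step 2: signal(T8) -> count=3 queue=[] holders={none}
Step 3: wait(T1) -> count=2 queue=[] holders={T1}
Step 4: wait(T8) -> count=1 queue=[] holders={T1,T8}
Step 5: wait(T7) -> count=0 queue=[] holders={T1,T7,T8}
Step 6: signal(T7) -> count=1 queue=[] holders={T1,T8}
Step 7: wait(T6) -> count=0 queue=[] holders={T1,T6,T8}
Step 8: wait(T2) -> count=0 queue=[T2] holders={T1,T6,T8}
Step 9: wait(T7) -> count=0 queue=[T2,T7] holders={T1,T6,T8}
Step 10: signal(T8) -> count=0 queue=[T7] holders={T1,T2,T6}
Final holders: T1,T2,T6

Answer: T1,T2,T6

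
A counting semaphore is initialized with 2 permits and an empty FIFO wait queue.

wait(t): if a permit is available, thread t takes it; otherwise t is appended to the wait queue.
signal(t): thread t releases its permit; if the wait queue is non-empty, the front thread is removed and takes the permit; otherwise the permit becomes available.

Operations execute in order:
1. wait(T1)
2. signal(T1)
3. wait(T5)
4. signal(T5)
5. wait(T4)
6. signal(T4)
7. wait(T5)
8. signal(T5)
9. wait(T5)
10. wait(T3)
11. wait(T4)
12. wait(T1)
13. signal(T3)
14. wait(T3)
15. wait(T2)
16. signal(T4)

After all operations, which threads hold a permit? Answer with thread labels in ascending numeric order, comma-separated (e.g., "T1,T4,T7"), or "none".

Step 1: wait(T1) -> count=1 queue=[] holders={T1}
Step 2: signal(T1) -> count=2 queue=[] holders={none}
Step 3: wait(T5) -> count=1 queue=[] holders={T5}
Step 4: signal(T5) -> count=2 queue=[] holders={none}
Step 5: wait(T4) -> count=1 queue=[] holders={T4}
Step 6: signal(T4) -> count=2 queue=[] holders={none}
Step 7: wait(T5) -> count=1 queue=[] holders={T5}
Step 8: signal(T5) -> count=2 queue=[] holders={none}
Step 9: wait(T5) -> count=1 queue=[] holders={T5}
Step 10: wait(T3) -> count=0 queue=[] holders={T3,T5}
Step 11: wait(T4) -> count=0 queue=[T4] holders={T3,T5}
Step 12: wait(T1) -> count=0 queue=[T4,T1] holders={T3,T5}
Step 13: signal(T3) -> count=0 queue=[T1] holders={T4,T5}
Step 14: wait(T3) -> count=0 queue=[T1,T3] holders={T4,T5}
Step 15: wait(T2) -> count=0 queue=[T1,T3,T2] holders={T4,T5}
Step 16: signal(T4) -> count=0 queue=[T3,T2] holders={T1,T5}
Final holders: T1,T5

Answer: T1,T5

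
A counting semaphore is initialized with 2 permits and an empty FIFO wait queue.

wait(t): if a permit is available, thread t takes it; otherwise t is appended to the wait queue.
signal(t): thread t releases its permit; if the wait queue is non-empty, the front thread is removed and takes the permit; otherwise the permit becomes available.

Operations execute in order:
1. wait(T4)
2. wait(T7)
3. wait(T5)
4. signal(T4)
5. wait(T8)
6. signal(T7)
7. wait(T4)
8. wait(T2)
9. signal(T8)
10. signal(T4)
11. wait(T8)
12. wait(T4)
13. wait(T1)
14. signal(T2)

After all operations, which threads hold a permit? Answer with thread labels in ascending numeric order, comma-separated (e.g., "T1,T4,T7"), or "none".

Step 1: wait(T4) -> count=1 queue=[] holders={T4}
Step 2: wait(T7) -> count=0 queue=[] holders={T4,T7}
Step 3: wait(T5) -> count=0 queue=[T5] holders={T4,T7}
Step 4: signal(T4) -> count=0 queue=[] holders={T5,T7}
Step 5: wait(T8) -> count=0 queue=[T8] holders={T5,T7}
Step 6: signal(T7) -> count=0 queue=[] holders={T5,T8}
Step 7: wait(T4) -> count=0 queue=[T4] holders={T5,T8}
Step 8: wait(T2) -> count=0 queue=[T4,T2] holders={T5,T8}
Step 9: signal(T8) -> count=0 queue=[T2] holders={T4,T5}
Step 10: signal(T4) -> count=0 queue=[] holders={T2,T5}
Step 11: wait(T8) -> count=0 queue=[T8] holders={T2,T5}
Step 12: wait(T4) -> count=0 queue=[T8,T4] holders={T2,T5}
Step 13: wait(T1) -> count=0 queue=[T8,T4,T1] holders={T2,T5}
Step 14: signal(T2) -> count=0 queue=[T4,T1] holders={T5,T8}
Final holders: T5,T8

Answer: T5,T8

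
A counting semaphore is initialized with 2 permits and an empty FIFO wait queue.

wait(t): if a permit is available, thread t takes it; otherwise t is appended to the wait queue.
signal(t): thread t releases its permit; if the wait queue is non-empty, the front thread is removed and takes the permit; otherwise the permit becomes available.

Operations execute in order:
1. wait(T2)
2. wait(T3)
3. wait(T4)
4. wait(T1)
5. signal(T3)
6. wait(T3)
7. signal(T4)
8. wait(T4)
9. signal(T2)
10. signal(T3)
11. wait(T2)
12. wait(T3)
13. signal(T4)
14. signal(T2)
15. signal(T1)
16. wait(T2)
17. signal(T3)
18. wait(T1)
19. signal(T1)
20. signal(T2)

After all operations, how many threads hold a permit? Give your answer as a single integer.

Answer: 0

Derivation:
Step 1: wait(T2) -> count=1 queue=[] holders={T2}
Step 2: wait(T3) -> count=0 queue=[] holders={T2,T3}
Step 3: wait(T4) -> count=0 queue=[T4] holders={T2,T3}
Step 4: wait(T1) -> count=0 queue=[T4,T1] holders={T2,T3}
Step 5: signal(T3) -> count=0 queue=[T1] holders={T2,T4}
Step 6: wait(T3) -> count=0 queue=[T1,T3] holders={T2,T4}
Step 7: signal(T4) -> count=0 queue=[T3] holders={T1,T2}
Step 8: wait(T4) -> count=0 queue=[T3,T4] holders={T1,T2}
Step 9: signal(T2) -> count=0 queue=[T4] holders={T1,T3}
Step 10: signal(T3) -> count=0 queue=[] holders={T1,T4}
Step 11: wait(T2) -> count=0 queue=[T2] holders={T1,T4}
Step 12: wait(T3) -> count=0 queue=[T2,T3] holders={T1,T4}
Step 13: signal(T4) -> count=0 queue=[T3] holders={T1,T2}
Step 14: signal(T2) -> count=0 queue=[] holders={T1,T3}
Step 15: signal(T1) -> count=1 queue=[] holders={T3}
Step 16: wait(T2) -> count=0 queue=[] holders={T2,T3}
Step 17: signal(T3) -> count=1 queue=[] holders={T2}
Step 18: wait(T1) -> count=0 queue=[] holders={T1,T2}
Step 19: signal(T1) -> count=1 queue=[] holders={T2}
Step 20: signal(T2) -> count=2 queue=[] holders={none}
Final holders: {none} -> 0 thread(s)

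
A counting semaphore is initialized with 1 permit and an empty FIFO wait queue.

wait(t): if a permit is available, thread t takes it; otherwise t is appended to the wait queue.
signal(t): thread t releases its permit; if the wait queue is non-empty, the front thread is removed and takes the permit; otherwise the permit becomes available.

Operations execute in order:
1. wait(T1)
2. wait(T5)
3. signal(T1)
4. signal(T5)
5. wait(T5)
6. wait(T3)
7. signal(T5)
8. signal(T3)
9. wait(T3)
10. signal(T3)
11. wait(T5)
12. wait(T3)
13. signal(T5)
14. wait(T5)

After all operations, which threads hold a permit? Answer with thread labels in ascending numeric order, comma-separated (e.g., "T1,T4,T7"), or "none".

Answer: T3

Derivation:
Step 1: wait(T1) -> count=0 queue=[] holders={T1}
Step 2: wait(T5) -> count=0 queue=[T5] holders={T1}
Step 3: signal(T1) -> count=0 queue=[] holders={T5}
Step 4: signal(T5) -> count=1 queue=[] holders={none}
Step 5: wait(T5) -> count=0 queue=[] holders={T5}
Step 6: wait(T3) -> count=0 queue=[T3] holders={T5}
Step 7: signal(T5) -> count=0 queue=[] holders={T3}
Step 8: signal(T3) -> count=1 queue=[] holders={none}
Step 9: wait(T3) -> count=0 queue=[] holders={T3}
Step 10: signal(T3) -> count=1 queue=[] holders={none}
Step 11: wait(T5) -> count=0 queue=[] holders={T5}
Step 12: wait(T3) -> count=0 queue=[T3] holders={T5}
Step 13: signal(T5) -> count=0 queue=[] holders={T3}
Step 14: wait(T5) -> count=0 queue=[T5] holders={T3}
Final holders: T3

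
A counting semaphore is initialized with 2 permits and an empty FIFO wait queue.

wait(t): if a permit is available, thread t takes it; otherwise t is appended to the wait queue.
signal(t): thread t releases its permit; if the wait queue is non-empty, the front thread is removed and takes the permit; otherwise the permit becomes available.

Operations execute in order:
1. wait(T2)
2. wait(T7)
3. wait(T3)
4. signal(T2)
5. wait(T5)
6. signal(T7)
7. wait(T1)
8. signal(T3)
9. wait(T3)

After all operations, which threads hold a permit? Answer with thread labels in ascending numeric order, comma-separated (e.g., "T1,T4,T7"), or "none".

Answer: T1,T5

Derivation:
Step 1: wait(T2) -> count=1 queue=[] holders={T2}
Step 2: wait(T7) -> count=0 queue=[] holders={T2,T7}
Step 3: wait(T3) -> count=0 queue=[T3] holders={T2,T7}
Step 4: signal(T2) -> count=0 queue=[] holders={T3,T7}
Step 5: wait(T5) -> count=0 queue=[T5] holders={T3,T7}
Step 6: signal(T7) -> count=0 queue=[] holders={T3,T5}
Step 7: wait(T1) -> count=0 queue=[T1] holders={T3,T5}
Step 8: signal(T3) -> count=0 queue=[] holders={T1,T5}
Step 9: wait(T3) -> count=0 queue=[T3] holders={T1,T5}
Final holders: T1,T5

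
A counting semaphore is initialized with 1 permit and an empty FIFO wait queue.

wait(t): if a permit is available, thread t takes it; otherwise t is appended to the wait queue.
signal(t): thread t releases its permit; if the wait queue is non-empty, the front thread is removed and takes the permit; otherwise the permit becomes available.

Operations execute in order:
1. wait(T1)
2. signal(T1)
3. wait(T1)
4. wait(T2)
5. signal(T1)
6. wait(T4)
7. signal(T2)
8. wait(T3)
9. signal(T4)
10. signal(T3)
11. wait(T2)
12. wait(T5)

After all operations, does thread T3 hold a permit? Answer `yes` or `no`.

Step 1: wait(T1) -> count=0 queue=[] holders={T1}
Step 2: signal(T1) -> count=1 queue=[] holders={none}
Step 3: wait(T1) -> count=0 queue=[] holders={T1}
Step 4: wait(T2) -> count=0 queue=[T2] holders={T1}
Step 5: signal(T1) -> count=0 queue=[] holders={T2}
Step 6: wait(T4) -> count=0 queue=[T4] holders={T2}
Step 7: signal(T2) -> count=0 queue=[] holders={T4}
Step 8: wait(T3) -> count=0 queue=[T3] holders={T4}
Step 9: signal(T4) -> count=0 queue=[] holders={T3}
Step 10: signal(T3) -> count=1 queue=[] holders={none}
Step 11: wait(T2) -> count=0 queue=[] holders={T2}
Step 12: wait(T5) -> count=0 queue=[T5] holders={T2}
Final holders: {T2} -> T3 not in holders

Answer: no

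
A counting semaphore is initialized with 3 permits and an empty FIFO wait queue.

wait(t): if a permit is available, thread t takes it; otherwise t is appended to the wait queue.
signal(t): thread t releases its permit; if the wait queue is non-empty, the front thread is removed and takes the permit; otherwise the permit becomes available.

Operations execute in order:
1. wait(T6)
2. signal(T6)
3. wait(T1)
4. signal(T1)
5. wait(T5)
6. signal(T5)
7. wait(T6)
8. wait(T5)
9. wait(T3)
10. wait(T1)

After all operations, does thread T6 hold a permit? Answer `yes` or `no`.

Answer: yes

Derivation:
Step 1: wait(T6) -> count=2 queue=[] holders={T6}
Step 2: signal(T6) -> count=3 queue=[] holders={none}
Step 3: wait(T1) -> count=2 queue=[] holders={T1}
Step 4: signal(T1) -> count=3 queue=[] holders={none}
Step 5: wait(T5) -> count=2 queue=[] holders={T5}
Step 6: signal(T5) -> count=3 queue=[] holders={none}
Step 7: wait(T6) -> count=2 queue=[] holders={T6}
Step 8: wait(T5) -> count=1 queue=[] holders={T5,T6}
Step 9: wait(T3) -> count=0 queue=[] holders={T3,T5,T6}
Step 10: wait(T1) -> count=0 queue=[T1] holders={T3,T5,T6}
Final holders: {T3,T5,T6} -> T6 in holders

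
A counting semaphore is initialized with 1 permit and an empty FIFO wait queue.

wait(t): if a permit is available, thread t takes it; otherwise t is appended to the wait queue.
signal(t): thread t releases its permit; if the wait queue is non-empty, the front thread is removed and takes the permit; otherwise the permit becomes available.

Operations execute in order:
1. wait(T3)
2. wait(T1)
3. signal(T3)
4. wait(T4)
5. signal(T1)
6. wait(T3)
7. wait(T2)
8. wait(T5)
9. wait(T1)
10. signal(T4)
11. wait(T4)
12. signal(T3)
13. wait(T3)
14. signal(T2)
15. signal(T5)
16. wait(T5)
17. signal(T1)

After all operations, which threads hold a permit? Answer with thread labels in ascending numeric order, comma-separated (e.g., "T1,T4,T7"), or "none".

Answer: T4

Derivation:
Step 1: wait(T3) -> count=0 queue=[] holders={T3}
Step 2: wait(T1) -> count=0 queue=[T1] holders={T3}
Step 3: signal(T3) -> count=0 queue=[] holders={T1}
Step 4: wait(T4) -> count=0 queue=[T4] holders={T1}
Step 5: signal(T1) -> count=0 queue=[] holders={T4}
Step 6: wait(T3) -> count=0 queue=[T3] holders={T4}
Step 7: wait(T2) -> count=0 queue=[T3,T2] holders={T4}
Step 8: wait(T5) -> count=0 queue=[T3,T2,T5] holders={T4}
Step 9: wait(T1) -> count=0 queue=[T3,T2,T5,T1] holders={T4}
Step 10: signal(T4) -> count=0 queue=[T2,T5,T1] holders={T3}
Step 11: wait(T4) -> count=0 queue=[T2,T5,T1,T4] holders={T3}
Step 12: signal(T3) -> count=0 queue=[T5,T1,T4] holders={T2}
Step 13: wait(T3) -> count=0 queue=[T5,T1,T4,T3] holders={T2}
Step 14: signal(T2) -> count=0 queue=[T1,T4,T3] holders={T5}
Step 15: signal(T5) -> count=0 queue=[T4,T3] holders={T1}
Step 16: wait(T5) -> count=0 queue=[T4,T3,T5] holders={T1}
Step 17: signal(T1) -> count=0 queue=[T3,T5] holders={T4}
Final holders: T4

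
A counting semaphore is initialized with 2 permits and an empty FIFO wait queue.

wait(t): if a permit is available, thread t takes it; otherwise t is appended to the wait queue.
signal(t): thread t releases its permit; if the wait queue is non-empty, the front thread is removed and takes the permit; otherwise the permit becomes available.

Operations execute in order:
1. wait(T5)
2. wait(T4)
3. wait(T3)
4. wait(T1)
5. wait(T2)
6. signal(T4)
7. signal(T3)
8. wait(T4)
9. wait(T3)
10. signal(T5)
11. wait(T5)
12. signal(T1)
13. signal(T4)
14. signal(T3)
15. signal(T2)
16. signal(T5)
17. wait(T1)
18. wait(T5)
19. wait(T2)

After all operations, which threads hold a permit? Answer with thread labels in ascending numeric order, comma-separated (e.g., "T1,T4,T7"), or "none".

Step 1: wait(T5) -> count=1 queue=[] holders={T5}
Step 2: wait(T4) -> count=0 queue=[] holders={T4,T5}
Step 3: wait(T3) -> count=0 queue=[T3] holders={T4,T5}
Step 4: wait(T1) -> count=0 queue=[T3,T1] holders={T4,T5}
Step 5: wait(T2) -> count=0 queue=[T3,T1,T2] holders={T4,T5}
Step 6: signal(T4) -> count=0 queue=[T1,T2] holders={T3,T5}
Step 7: signal(T3) -> count=0 queue=[T2] holders={T1,T5}
Step 8: wait(T4) -> count=0 queue=[T2,T4] holders={T1,T5}
Step 9: wait(T3) -> count=0 queue=[T2,T4,T3] holders={T1,T5}
Step 10: signal(T5) -> count=0 queue=[T4,T3] holders={T1,T2}
Step 11: wait(T5) -> count=0 queue=[T4,T3,T5] holders={T1,T2}
Step 12: signal(T1) -> count=0 queue=[T3,T5] holders={T2,T4}
Step 13: signal(T4) -> count=0 queue=[T5] holders={T2,T3}
Step 14: signal(T3) -> count=0 queue=[] holders={T2,T5}
Step 15: signal(T2) -> count=1 queue=[] holders={T5}
Step 16: signal(T5) -> count=2 queue=[] holders={none}
Step 17: wait(T1) -> count=1 queue=[] holders={T1}
Step 18: wait(T5) -> count=0 queue=[] holders={T1,T5}
Step 19: wait(T2) -> count=0 queue=[T2] holders={T1,T5}
Final holders: T1,T5

Answer: T1,T5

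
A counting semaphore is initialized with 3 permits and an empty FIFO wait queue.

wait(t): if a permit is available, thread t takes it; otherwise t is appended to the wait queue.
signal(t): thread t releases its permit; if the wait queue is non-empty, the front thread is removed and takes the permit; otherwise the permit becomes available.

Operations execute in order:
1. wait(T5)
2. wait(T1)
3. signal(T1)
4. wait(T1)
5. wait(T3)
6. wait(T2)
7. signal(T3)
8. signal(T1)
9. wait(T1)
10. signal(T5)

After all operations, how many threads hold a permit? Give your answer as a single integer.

Step 1: wait(T5) -> count=2 queue=[] holders={T5}
Step 2: wait(T1) -> count=1 queue=[] holders={T1,T5}
Step 3: signal(T1) -> count=2 queue=[] holders={T5}
Step 4: wait(T1) -> count=1 queue=[] holders={T1,T5}
Step 5: wait(T3) -> count=0 queue=[] holders={T1,T3,T5}
Step 6: wait(T2) -> count=0 queue=[T2] holders={T1,T3,T5}
Step 7: signal(T3) -> count=0 queue=[] holders={T1,T2,T5}
Step 8: signal(T1) -> count=1 queue=[] holders={T2,T5}
Step 9: wait(T1) -> count=0 queue=[] holders={T1,T2,T5}
Step 10: signal(T5) -> count=1 queue=[] holders={T1,T2}
Final holders: {T1,T2} -> 2 thread(s)

Answer: 2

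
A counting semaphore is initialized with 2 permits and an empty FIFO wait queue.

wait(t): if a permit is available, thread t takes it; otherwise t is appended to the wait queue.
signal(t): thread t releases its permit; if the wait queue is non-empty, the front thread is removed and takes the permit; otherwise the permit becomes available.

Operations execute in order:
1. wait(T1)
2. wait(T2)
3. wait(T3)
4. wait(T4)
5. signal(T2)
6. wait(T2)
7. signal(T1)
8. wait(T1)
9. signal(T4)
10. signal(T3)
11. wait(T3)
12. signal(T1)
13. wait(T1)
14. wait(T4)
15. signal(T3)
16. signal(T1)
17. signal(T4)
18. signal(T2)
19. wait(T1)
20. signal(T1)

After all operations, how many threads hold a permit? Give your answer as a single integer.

Step 1: wait(T1) -> count=1 queue=[] holders={T1}
Step 2: wait(T2) -> count=0 queue=[] holders={T1,T2}
Step 3: wait(T3) -> count=0 queue=[T3] holders={T1,T2}
Step 4: wait(T4) -> count=0 queue=[T3,T4] holders={T1,T2}
Step 5: signal(T2) -> count=0 queue=[T4] holders={T1,T3}
Step 6: wait(T2) -> count=0 queue=[T4,T2] holders={T1,T3}
Step 7: signal(T1) -> count=0 queue=[T2] holders={T3,T4}
Step 8: wait(T1) -> count=0 queue=[T2,T1] holders={T3,T4}
Step 9: signal(T4) -> count=0 queue=[T1] holders={T2,T3}
Step 10: signal(T3) -> count=0 queue=[] holders={T1,T2}
Step 11: wait(T3) -> count=0 queue=[T3] holders={T1,T2}
Step 12: signal(T1) -> count=0 queue=[] holders={T2,T3}
Step 13: wait(T1) -> count=0 queue=[T1] holders={T2,T3}
Step 14: wait(T4) -> count=0 queue=[T1,T4] holders={T2,T3}
Step 15: signal(T3) -> count=0 queue=[T4] holders={T1,T2}
Step 16: signal(T1) -> count=0 queue=[] holders={T2,T4}
Step 17: signal(T4) -> count=1 queue=[] holders={T2}
Step 18: signal(T2) -> count=2 queue=[] holders={none}
Step 19: wait(T1) -> count=1 queue=[] holders={T1}
Step 20: signal(T1) -> count=2 queue=[] holders={none}
Final holders: {none} -> 0 thread(s)

Answer: 0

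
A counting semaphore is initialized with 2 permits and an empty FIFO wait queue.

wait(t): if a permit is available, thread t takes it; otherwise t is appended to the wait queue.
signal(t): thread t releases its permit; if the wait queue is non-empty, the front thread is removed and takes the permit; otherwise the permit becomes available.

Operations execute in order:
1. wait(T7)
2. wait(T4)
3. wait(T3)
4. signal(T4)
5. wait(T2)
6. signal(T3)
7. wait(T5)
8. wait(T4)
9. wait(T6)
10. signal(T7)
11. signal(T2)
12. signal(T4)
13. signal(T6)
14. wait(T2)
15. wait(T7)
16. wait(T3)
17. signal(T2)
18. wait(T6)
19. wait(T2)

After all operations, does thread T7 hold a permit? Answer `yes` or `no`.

Answer: yes

Derivation:
Step 1: wait(T7) -> count=1 queue=[] holders={T7}
Step 2: wait(T4) -> count=0 queue=[] holders={T4,T7}
Step 3: wait(T3) -> count=0 queue=[T3] holders={T4,T7}
Step 4: signal(T4) -> count=0 queue=[] holders={T3,T7}
Step 5: wait(T2) -> count=0 queue=[T2] holders={T3,T7}
Step 6: signal(T3) -> count=0 queue=[] holders={T2,T7}
Step 7: wait(T5) -> count=0 queue=[T5] holders={T2,T7}
Step 8: wait(T4) -> count=0 queue=[T5,T4] holders={T2,T7}
Step 9: wait(T6) -> count=0 queue=[T5,T4,T6] holders={T2,T7}
Step 10: signal(T7) -> count=0 queue=[T4,T6] holders={T2,T5}
Step 11: signal(T2) -> count=0 queue=[T6] holders={T4,T5}
Step 12: signal(T4) -> count=0 queue=[] holders={T5,T6}
Step 13: signal(T6) -> count=1 queue=[] holders={T5}
Step 14: wait(T2) -> count=0 queue=[] holders={T2,T5}
Step 15: wait(T7) -> count=0 queue=[T7] holders={T2,T5}
Step 16: wait(T3) -> count=0 queue=[T7,T3] holders={T2,T5}
Step 17: signal(T2) -> count=0 queue=[T3] holders={T5,T7}
Step 18: wait(T6) -> count=0 queue=[T3,T6] holders={T5,T7}
Step 19: wait(T2) -> count=0 queue=[T3,T6,T2] holders={T5,T7}
Final holders: {T5,T7} -> T7 in holders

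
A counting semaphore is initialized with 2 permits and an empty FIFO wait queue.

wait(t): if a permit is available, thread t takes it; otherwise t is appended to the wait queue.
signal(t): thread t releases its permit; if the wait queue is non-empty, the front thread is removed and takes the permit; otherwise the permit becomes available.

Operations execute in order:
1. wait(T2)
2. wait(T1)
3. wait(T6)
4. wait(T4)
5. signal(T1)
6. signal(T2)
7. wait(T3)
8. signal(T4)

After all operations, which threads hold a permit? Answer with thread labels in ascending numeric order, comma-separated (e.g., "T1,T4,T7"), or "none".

Step 1: wait(T2) -> count=1 queue=[] holders={T2}
Step 2: wait(T1) -> count=0 queue=[] holders={T1,T2}
Step 3: wait(T6) -> count=0 queue=[T6] holders={T1,T2}
Step 4: wait(T4) -> count=0 queue=[T6,T4] holders={T1,T2}
Step 5: signal(T1) -> count=0 queue=[T4] holders={T2,T6}
Step 6: signal(T2) -> count=0 queue=[] holders={T4,T6}
Step 7: wait(T3) -> count=0 queue=[T3] holders={T4,T6}
Step 8: signal(T4) -> count=0 queue=[] holders={T3,T6}
Final holders: T3,T6

Answer: T3,T6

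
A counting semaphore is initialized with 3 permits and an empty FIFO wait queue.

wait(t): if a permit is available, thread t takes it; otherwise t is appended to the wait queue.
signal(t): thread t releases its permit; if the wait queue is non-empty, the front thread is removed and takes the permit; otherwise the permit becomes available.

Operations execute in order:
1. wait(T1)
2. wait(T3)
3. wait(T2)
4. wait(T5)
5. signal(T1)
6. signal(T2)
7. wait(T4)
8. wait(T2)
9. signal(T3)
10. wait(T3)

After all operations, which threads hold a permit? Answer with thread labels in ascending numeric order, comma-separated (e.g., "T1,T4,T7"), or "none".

Step 1: wait(T1) -> count=2 queue=[] holders={T1}
Step 2: wait(T3) -> count=1 queue=[] holders={T1,T3}
Step 3: wait(T2) -> count=0 queue=[] holders={T1,T2,T3}
Step 4: wait(T5) -> count=0 queue=[T5] holders={T1,T2,T3}
Step 5: signal(T1) -> count=0 queue=[] holders={T2,T3,T5}
Step 6: signal(T2) -> count=1 queue=[] holders={T3,T5}
Step 7: wait(T4) -> count=0 queue=[] holders={T3,T4,T5}
Step 8: wait(T2) -> count=0 queue=[T2] holders={T3,T4,T5}
Step 9: signal(T3) -> count=0 queue=[] holders={T2,T4,T5}
Step 10: wait(T3) -> count=0 queue=[T3] holders={T2,T4,T5}
Final holders: T2,T4,T5

Answer: T2,T4,T5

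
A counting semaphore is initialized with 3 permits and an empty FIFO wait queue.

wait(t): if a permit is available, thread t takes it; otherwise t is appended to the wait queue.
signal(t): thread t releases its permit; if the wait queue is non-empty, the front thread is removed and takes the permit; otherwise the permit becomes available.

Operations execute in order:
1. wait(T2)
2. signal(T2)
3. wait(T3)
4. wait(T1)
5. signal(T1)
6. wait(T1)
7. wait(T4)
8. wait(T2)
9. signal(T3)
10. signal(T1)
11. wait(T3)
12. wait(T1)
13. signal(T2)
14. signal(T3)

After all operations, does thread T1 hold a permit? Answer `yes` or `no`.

Step 1: wait(T2) -> count=2 queue=[] holders={T2}
Step 2: signal(T2) -> count=3 queue=[] holders={none}
Step 3: wait(T3) -> count=2 queue=[] holders={T3}
Step 4: wait(T1) -> count=1 queue=[] holders={T1,T3}
Step 5: signal(T1) -> count=2 queue=[] holders={T3}
Step 6: wait(T1) -> count=1 queue=[] holders={T1,T3}
Step 7: wait(T4) -> count=0 queue=[] holders={T1,T3,T4}
Step 8: wait(T2) -> count=0 queue=[T2] holders={T1,T3,T4}
Step 9: signal(T3) -> count=0 queue=[] holders={T1,T2,T4}
Step 10: signal(T1) -> count=1 queue=[] holders={T2,T4}
Step 11: wait(T3) -> count=0 queue=[] holders={T2,T3,T4}
Step 12: wait(T1) -> count=0 queue=[T1] holders={T2,T3,T4}
Step 13: signal(T2) -> count=0 queue=[] holders={T1,T3,T4}
Step 14: signal(T3) -> count=1 queue=[] holders={T1,T4}
Final holders: {T1,T4} -> T1 in holders

Answer: yes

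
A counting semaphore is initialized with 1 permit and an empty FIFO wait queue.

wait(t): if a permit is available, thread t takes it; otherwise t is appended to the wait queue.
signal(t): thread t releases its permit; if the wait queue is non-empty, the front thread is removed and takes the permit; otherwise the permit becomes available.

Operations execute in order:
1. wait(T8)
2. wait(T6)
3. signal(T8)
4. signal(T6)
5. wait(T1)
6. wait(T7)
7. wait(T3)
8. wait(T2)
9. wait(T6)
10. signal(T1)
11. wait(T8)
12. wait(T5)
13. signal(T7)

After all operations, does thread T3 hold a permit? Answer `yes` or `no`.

Step 1: wait(T8) -> count=0 queue=[] holders={T8}
Step 2: wait(T6) -> count=0 queue=[T6] holders={T8}
Step 3: signal(T8) -> count=0 queue=[] holders={T6}
Step 4: signal(T6) -> count=1 queue=[] holders={none}
Step 5: wait(T1) -> count=0 queue=[] holders={T1}
Step 6: wait(T7) -> count=0 queue=[T7] holders={T1}
Step 7: wait(T3) -> count=0 queue=[T7,T3] holders={T1}
Step 8: wait(T2) -> count=0 queue=[T7,T3,T2] holders={T1}
Step 9: wait(T6) -> count=0 queue=[T7,T3,T2,T6] holders={T1}
Step 10: signal(T1) -> count=0 queue=[T3,T2,T6] holders={T7}
Step 11: wait(T8) -> count=0 queue=[T3,T2,T6,T8] holders={T7}
Step 12: wait(T5) -> count=0 queue=[T3,T2,T6,T8,T5] holders={T7}
Step 13: signal(T7) -> count=0 queue=[T2,T6,T8,T5] holders={T3}
Final holders: {T3} -> T3 in holders

Answer: yes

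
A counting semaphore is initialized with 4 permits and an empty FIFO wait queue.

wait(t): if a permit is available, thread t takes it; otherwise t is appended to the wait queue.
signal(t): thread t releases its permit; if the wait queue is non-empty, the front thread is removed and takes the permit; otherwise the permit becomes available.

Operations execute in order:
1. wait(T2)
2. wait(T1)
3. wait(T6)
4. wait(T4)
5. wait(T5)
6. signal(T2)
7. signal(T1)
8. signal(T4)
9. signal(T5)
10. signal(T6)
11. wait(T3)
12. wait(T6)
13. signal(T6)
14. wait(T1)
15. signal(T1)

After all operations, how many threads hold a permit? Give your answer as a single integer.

Answer: 1

Derivation:
Step 1: wait(T2) -> count=3 queue=[] holders={T2}
Step 2: wait(T1) -> count=2 queue=[] holders={T1,T2}
Step 3: wait(T6) -> count=1 queue=[] holders={T1,T2,T6}
Step 4: wait(T4) -> count=0 queue=[] holders={T1,T2,T4,T6}
Step 5: wait(T5) -> count=0 queue=[T5] holders={T1,T2,T4,T6}
Step 6: signal(T2) -> count=0 queue=[] holders={T1,T4,T5,T6}
Step 7: signal(T1) -> count=1 queue=[] holders={T4,T5,T6}
Step 8: signal(T4) -> count=2 queue=[] holders={T5,T6}
Step 9: signal(T5) -> count=3 queue=[] holders={T6}
Step 10: signal(T6) -> count=4 queue=[] holders={none}
Step 11: wait(T3) -> count=3 queue=[] holders={T3}
Step 12: wait(T6) -> count=2 queue=[] holders={T3,T6}
Step 13: signal(T6) -> count=3 queue=[] holders={T3}
Step 14: wait(T1) -> count=2 queue=[] holders={T1,T3}
Step 15: signal(T1) -> count=3 queue=[] holders={T3}
Final holders: {T3} -> 1 thread(s)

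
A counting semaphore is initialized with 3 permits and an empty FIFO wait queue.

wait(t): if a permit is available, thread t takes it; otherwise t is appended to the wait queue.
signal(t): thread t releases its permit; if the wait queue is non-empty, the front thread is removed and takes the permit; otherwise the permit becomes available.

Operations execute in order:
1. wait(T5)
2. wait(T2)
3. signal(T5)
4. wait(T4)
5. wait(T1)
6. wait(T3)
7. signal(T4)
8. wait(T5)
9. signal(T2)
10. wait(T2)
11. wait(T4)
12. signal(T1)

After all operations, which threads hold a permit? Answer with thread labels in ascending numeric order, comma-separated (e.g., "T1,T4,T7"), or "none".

Step 1: wait(T5) -> count=2 queue=[] holders={T5}
Step 2: wait(T2) -> count=1 queue=[] holders={T2,T5}
Step 3: signal(T5) -> count=2 queue=[] holders={T2}
Step 4: wait(T4) -> count=1 queue=[] holders={T2,T4}
Step 5: wait(T1) -> count=0 queue=[] holders={T1,T2,T4}
Step 6: wait(T3) -> count=0 queue=[T3] holders={T1,T2,T4}
Step 7: signal(T4) -> count=0 queue=[] holders={T1,T2,T3}
Step 8: wait(T5) -> count=0 queue=[T5] holders={T1,T2,T3}
Step 9: signal(T2) -> count=0 queue=[] holders={T1,T3,T5}
Step 10: wait(T2) -> count=0 queue=[T2] holders={T1,T3,T5}
Step 11: wait(T4) -> count=0 queue=[T2,T4] holders={T1,T3,T5}
Step 12: signal(T1) -> count=0 queue=[T4] holders={T2,T3,T5}
Final holders: T2,T3,T5

Answer: T2,T3,T5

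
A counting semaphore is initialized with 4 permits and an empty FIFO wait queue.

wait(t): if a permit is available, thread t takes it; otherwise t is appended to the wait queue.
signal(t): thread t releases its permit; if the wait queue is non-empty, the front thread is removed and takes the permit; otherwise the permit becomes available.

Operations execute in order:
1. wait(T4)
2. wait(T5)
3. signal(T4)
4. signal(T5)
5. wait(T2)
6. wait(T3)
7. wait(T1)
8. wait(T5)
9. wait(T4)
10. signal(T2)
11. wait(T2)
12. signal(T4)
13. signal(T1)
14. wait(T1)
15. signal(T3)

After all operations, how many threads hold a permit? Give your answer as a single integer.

Answer: 3

Derivation:
Step 1: wait(T4) -> count=3 queue=[] holders={T4}
Step 2: wait(T5) -> count=2 queue=[] holders={T4,T5}
Step 3: signal(T4) -> count=3 queue=[] holders={T5}
Step 4: signal(T5) -> count=4 queue=[] holders={none}
Step 5: wait(T2) -> count=3 queue=[] holders={T2}
Step 6: wait(T3) -> count=2 queue=[] holders={T2,T3}
Step 7: wait(T1) -> count=1 queue=[] holders={T1,T2,T3}
Step 8: wait(T5) -> count=0 queue=[] holders={T1,T2,T3,T5}
Step 9: wait(T4) -> count=0 queue=[T4] holders={T1,T2,T3,T5}
Step 10: signal(T2) -> count=0 queue=[] holders={T1,T3,T4,T5}
Step 11: wait(T2) -> count=0 queue=[T2] holders={T1,T3,T4,T5}
Step 12: signal(T4) -> count=0 queue=[] holders={T1,T2,T3,T5}
Step 13: signal(T1) -> count=1 queue=[] holders={T2,T3,T5}
Step 14: wait(T1) -> count=0 queue=[] holders={T1,T2,T3,T5}
Step 15: signal(T3) -> count=1 queue=[] holders={T1,T2,T5}
Final holders: {T1,T2,T5} -> 3 thread(s)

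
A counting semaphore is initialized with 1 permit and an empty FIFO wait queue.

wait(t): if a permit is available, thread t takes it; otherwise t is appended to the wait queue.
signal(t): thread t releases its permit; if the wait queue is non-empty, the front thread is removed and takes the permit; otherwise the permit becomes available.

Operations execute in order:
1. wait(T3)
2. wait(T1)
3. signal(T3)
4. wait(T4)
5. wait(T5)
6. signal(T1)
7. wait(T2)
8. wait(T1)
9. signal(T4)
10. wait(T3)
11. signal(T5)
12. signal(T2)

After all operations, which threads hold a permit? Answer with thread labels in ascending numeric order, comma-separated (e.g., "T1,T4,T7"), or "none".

Step 1: wait(T3) -> count=0 queue=[] holders={T3}
Step 2: wait(T1) -> count=0 queue=[T1] holders={T3}
Step 3: signal(T3) -> count=0 queue=[] holders={T1}
Step 4: wait(T4) -> count=0 queue=[T4] holders={T1}
Step 5: wait(T5) -> count=0 queue=[T4,T5] holders={T1}
Step 6: signal(T1) -> count=0 queue=[T5] holders={T4}
Step 7: wait(T2) -> count=0 queue=[T5,T2] holders={T4}
Step 8: wait(T1) -> count=0 queue=[T5,T2,T1] holders={T4}
Step 9: signal(T4) -> count=0 queue=[T2,T1] holders={T5}
Step 10: wait(T3) -> count=0 queue=[T2,T1,T3] holders={T5}
Step 11: signal(T5) -> count=0 queue=[T1,T3] holders={T2}
Step 12: signal(T2) -> count=0 queue=[T3] holders={T1}
Final holders: T1

Answer: T1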